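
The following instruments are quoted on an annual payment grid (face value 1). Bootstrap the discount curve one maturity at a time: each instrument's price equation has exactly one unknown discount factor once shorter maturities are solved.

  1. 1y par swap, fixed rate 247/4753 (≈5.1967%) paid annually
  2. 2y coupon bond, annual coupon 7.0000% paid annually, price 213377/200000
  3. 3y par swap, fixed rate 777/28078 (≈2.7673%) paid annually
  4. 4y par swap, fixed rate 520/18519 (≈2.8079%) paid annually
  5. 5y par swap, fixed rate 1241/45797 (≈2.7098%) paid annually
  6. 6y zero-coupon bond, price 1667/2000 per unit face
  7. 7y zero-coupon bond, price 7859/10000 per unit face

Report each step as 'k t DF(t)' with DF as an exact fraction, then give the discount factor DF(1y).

1 1 4753/5000
2 2 9349/10000
3 3 9223/10000
4 4 112/125
5 5 8759/10000
6 6 1667/2000
7 7 7859/10000
DF(1y) = 4753/5000 ≈ 0.950600

step 1 [1y] swap r/1=247/4753: DF=(1 − 247/4753·(0))/(1+247/4753) = 4753/5000 ≈ 0.950600
step 2 [2y] bond c/1=7/100: DF=(213377/200000 − 7/100·(0.950600))/(1+7/100) = 9349/10000 ≈ 0.934900
step 3 [3y] swap r/1=777/28078: DF=(1 − 777/28078·(0.950600+0.934900))/(1+777/28078) = 9223/10000 ≈ 0.922300
step 4 [4y] swap r/1=520/18519: DF=(1 − 520/18519·(0.950600+0.934900+0.922300))/(1+520/18519) = 112/125 ≈ 0.896000
step 5 [5y] swap r/1=1241/45797: DF=(1 − 1241/45797·(0.950600+0.934900+0.922300+0.896000))/(1+1241/45797) = 8759/10000 ≈ 0.875900
step 6 [6y] zero: DF = P = 1667/2000 ≈ 0.833500
step 7 [7y] zero: DF = P = 7859/10000 ≈ 0.785900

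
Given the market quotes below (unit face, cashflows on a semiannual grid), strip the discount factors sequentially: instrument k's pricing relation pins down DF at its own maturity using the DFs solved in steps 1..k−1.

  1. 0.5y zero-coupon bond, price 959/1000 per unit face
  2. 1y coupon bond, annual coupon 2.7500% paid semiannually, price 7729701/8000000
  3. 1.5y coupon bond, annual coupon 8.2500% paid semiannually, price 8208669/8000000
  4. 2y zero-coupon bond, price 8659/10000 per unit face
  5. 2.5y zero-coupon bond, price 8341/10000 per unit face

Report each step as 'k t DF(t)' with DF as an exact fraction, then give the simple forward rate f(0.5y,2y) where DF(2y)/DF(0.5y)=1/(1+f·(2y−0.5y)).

step 1 [0.5y] zero: DF = P = 959/1000 ≈ 0.959000
step 2 [1y] bond c/2=11/800: DF=(7729701/8000000 − 11/800·(0.959000))/(1+11/800) = 9401/10000 ≈ 0.940100
step 3 [1.5y] bond c/2=33/800: DF=(8208669/8000000 − 33/800·(0.959000+0.940100))/(1+33/800) = 4551/5000 ≈ 0.910200
step 4 [2y] zero: DF = P = 8659/10000 ≈ 0.865900
step 5 [2.5y] zero: DF = P = 8341/10000 ≈ 0.834100

1 1/2 959/1000
2 1 9401/10000
3 3/2 4551/5000
4 2 8659/10000
5 5/2 8341/10000
f(0.5y,2y) = ((959/1000)/(8659/10000) − 1)/(3/2) = 266/3711 ≈ 7.1679%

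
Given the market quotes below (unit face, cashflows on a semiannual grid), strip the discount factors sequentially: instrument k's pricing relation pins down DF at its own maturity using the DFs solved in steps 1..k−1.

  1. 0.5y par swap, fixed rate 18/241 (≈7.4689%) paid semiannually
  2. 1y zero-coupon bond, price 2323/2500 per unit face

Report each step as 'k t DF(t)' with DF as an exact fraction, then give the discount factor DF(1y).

step 1 [0.5y] swap r/2=9/241: DF=(1 − 9/241·(0))/(1+9/241) = 241/250 ≈ 0.964000
step 2 [1y] zero: DF = P = 2323/2500 ≈ 0.929200

1 1/2 241/250
2 1 2323/2500
DF(1y) = 2323/2500 ≈ 0.929200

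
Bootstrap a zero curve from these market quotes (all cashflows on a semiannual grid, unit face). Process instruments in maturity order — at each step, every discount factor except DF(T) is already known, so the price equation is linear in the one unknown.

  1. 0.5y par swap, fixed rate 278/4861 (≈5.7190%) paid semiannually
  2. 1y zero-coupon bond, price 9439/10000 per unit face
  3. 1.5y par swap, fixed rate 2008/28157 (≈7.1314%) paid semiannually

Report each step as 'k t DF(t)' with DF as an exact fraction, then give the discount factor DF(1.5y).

1 1/2 4861/5000
2 1 9439/10000
3 3/2 2249/2500
DF(1.5y) = 2249/2500 ≈ 0.899600

step 1 [0.5y] swap r/2=139/4861: DF=(1 − 139/4861·(0))/(1+139/4861) = 4861/5000 ≈ 0.972200
step 2 [1y] zero: DF = P = 9439/10000 ≈ 0.943900
step 3 [1.5y] swap r/2=1004/28157: DF=(1 − 1004/28157·(0.972200+0.943900))/(1+1004/28157) = 2249/2500 ≈ 0.899600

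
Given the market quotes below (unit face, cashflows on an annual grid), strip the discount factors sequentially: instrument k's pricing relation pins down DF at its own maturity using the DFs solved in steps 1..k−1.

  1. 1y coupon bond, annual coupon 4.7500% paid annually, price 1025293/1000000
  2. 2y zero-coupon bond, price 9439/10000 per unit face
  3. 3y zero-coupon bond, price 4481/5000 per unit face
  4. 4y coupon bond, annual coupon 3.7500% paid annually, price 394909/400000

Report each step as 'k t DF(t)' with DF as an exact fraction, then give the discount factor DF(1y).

1 1 2447/2500
2 2 9439/10000
3 3 4481/5000
4 4 8497/10000
DF(1y) = 2447/2500 ≈ 0.978800

step 1 [1y] bond c/1=19/400: DF=(1025293/1000000 − 19/400·(0))/(1+19/400) = 2447/2500 ≈ 0.978800
step 2 [2y] zero: DF = P = 9439/10000 ≈ 0.943900
step 3 [3y] zero: DF = P = 4481/5000 ≈ 0.896200
step 4 [4y] bond c/1=3/80: DF=(394909/400000 − 3/80·(0.978800+0.943900+0.896200))/(1+3/80) = 8497/10000 ≈ 0.849700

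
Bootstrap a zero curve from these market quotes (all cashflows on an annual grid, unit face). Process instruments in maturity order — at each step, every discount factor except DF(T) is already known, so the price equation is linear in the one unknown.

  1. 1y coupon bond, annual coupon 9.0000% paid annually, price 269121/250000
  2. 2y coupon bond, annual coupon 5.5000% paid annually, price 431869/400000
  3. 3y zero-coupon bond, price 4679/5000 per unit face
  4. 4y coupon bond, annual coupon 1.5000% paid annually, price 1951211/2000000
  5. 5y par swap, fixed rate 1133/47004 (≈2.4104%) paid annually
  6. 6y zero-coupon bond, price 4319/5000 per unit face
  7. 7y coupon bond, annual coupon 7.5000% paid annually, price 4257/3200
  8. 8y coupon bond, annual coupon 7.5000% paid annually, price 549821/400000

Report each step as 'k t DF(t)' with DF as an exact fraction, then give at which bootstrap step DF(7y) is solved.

step 1 [1y] bond c/1=9/100: DF=(269121/250000 − 9/100·(0))/(1+9/100) = 2469/2500 ≈ 0.987600
step 2 [2y] bond c/1=11/200: DF=(431869/400000 − 11/200·(0.987600))/(1+11/200) = 9719/10000 ≈ 0.971900
step 3 [3y] zero: DF = P = 4679/5000 ≈ 0.935800
step 4 [4y] bond c/1=3/200: DF=(1951211/2000000 − 3/200·(0.987600+0.971900+0.935800))/(1+3/200) = 574/625 ≈ 0.918400
step 5 [5y] swap r/1=1133/47004: DF=(1 − 1133/47004·(0.987600+0.971900+0.935800+0.918400))/(1+1133/47004) = 8867/10000 ≈ 0.886700
step 6 [6y] zero: DF = P = 4319/5000 ≈ 0.863800
step 7 [7y] bond c/1=3/40: DF=(4257/3200 − 3/40·(0.987600+0.971900+0.935800+0.918400+0.886700+0.863800))/(1+3/40) = 8493/10000 ≈ 0.849300
step 8 [8y] bond c/1=3/40: DF=(549821/400000 − 3/40·(0.987600+0.971900+0.935800+0.918400+0.886700+0.863800+0.849300))/(1+3/40) = 1039/1250 ≈ 0.831200

1 1 2469/2500
2 2 9719/10000
3 3 4679/5000
4 4 574/625
5 5 8867/10000
6 6 4319/5000
7 7 8493/10000
8 8 1039/1250
DF(7y) is solved at step 7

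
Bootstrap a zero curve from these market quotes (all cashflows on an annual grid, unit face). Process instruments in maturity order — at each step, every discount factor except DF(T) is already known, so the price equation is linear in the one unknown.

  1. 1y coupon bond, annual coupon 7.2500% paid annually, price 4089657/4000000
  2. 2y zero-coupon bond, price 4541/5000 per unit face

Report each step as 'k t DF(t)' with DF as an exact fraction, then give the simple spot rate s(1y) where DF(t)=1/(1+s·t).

step 1 [1y] bond c/1=29/400: DF=(4089657/4000000 − 29/400·(0))/(1+29/400) = 9533/10000 ≈ 0.953300
step 2 [2y] zero: DF = P = 4541/5000 ≈ 0.908200

1 1 9533/10000
2 2 4541/5000
s(1y) = (1/(9533/10000) − 1)/(1) = 467/9533 ≈ 4.8988%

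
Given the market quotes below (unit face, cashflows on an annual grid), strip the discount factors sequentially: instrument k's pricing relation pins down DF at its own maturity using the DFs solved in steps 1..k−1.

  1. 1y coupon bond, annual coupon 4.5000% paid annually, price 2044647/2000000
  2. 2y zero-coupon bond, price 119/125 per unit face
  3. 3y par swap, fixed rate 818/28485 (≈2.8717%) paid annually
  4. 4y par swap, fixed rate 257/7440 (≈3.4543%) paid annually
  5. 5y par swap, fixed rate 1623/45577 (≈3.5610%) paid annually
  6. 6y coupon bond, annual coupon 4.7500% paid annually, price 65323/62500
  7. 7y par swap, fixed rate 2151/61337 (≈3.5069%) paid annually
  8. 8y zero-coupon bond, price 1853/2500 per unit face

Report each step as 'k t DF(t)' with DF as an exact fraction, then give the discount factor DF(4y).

step 1 [1y] bond c/1=9/200: DF=(2044647/2000000 − 9/200·(0))/(1+9/200) = 9783/10000 ≈ 0.978300
step 2 [2y] zero: DF = P = 119/125 ≈ 0.952000
step 3 [3y] swap r/1=818/28485: DF=(1 − 818/28485·(0.978300+0.952000))/(1+818/28485) = 4591/5000 ≈ 0.918200
step 4 [4y] swap r/1=257/7440: DF=(1 − 257/7440·(0.978300+0.952000+0.918200))/(1+257/7440) = 1743/2000 ≈ 0.871500
step 5 [5y] swap r/1=1623/45577: DF=(1 − 1623/45577·(0.978300+0.952000+0.918200+0.871500))/(1+1623/45577) = 8377/10000 ≈ 0.837700
step 6 [6y] bond c/1=19/400: DF=(65323/62500 − 19/400·(0.978300+0.952000+0.918200+0.871500+0.837700))/(1+19/400) = 7911/10000 ≈ 0.791100
step 7 [7y] swap r/1=2151/61337: DF=(1 − 2151/61337·(0.978300+0.952000+0.918200+0.871500+0.837700+0.791100))/(1+2151/61337) = 7849/10000 ≈ 0.784900
step 8 [8y] zero: DF = P = 1853/2500 ≈ 0.741200

1 1 9783/10000
2 2 119/125
3 3 4591/5000
4 4 1743/2000
5 5 8377/10000
6 6 7911/10000
7 7 7849/10000
8 8 1853/2500
DF(4y) = 1743/2000 ≈ 0.871500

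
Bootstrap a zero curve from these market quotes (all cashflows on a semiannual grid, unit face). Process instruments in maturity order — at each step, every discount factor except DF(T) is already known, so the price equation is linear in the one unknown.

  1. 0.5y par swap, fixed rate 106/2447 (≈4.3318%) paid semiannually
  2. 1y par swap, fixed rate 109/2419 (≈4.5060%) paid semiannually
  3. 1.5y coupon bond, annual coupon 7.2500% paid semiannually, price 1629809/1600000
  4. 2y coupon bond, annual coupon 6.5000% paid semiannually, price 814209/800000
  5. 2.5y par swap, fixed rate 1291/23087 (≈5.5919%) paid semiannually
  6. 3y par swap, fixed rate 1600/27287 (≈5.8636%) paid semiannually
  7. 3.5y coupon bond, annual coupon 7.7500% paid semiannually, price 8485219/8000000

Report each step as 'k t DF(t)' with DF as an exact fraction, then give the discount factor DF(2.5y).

1 1/2 2447/2500
2 1 2391/2500
3 3/2 9153/10000
4 2 112/125
5 5/2 8709/10000
6 3 21/25
7 7/2 327/400
DF(2.5y) = 8709/10000 ≈ 0.870900

step 1 [0.5y] swap r/2=53/2447: DF=(1 − 53/2447·(0))/(1+53/2447) = 2447/2500 ≈ 0.978800
step 2 [1y] swap r/2=109/4838: DF=(1 − 109/4838·(0.978800))/(1+109/4838) = 2391/2500 ≈ 0.956400
step 3 [1.5y] bond c/2=29/800: DF=(1629809/1600000 − 29/800·(0.978800+0.956400))/(1+29/800) = 9153/10000 ≈ 0.915300
step 4 [2y] bond c/2=13/400: DF=(814209/800000 − 13/400·(0.978800+0.956400+0.915300))/(1+13/400) = 112/125 ≈ 0.896000
step 5 [2.5y] swap r/2=1291/46174: DF=(1 − 1291/46174·(0.978800+0.956400+0.915300+0.896000))/(1+1291/46174) = 8709/10000 ≈ 0.870900
step 6 [3y] swap r/2=800/27287: DF=(1 − 800/27287·(0.978800+0.956400+0.915300+0.896000+0.870900))/(1+800/27287) = 21/25 ≈ 0.840000
step 7 [3.5y] bond c/2=31/800: DF=(8485219/8000000 − 31/800·(0.978800+0.956400+0.915300+0.896000+0.870900+0.840000))/(1+31/800) = 327/400 ≈ 0.817500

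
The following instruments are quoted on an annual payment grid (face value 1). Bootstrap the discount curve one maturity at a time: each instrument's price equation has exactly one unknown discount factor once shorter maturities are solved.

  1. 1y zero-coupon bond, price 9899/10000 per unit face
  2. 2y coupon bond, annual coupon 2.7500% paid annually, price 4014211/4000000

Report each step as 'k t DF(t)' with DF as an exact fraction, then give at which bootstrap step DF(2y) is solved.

1 1 9899/10000
2 2 4751/5000
DF(2y) is solved at step 2

step 1 [1y] zero: DF = P = 9899/10000 ≈ 0.989900
step 2 [2y] bond c/1=11/400: DF=(4014211/4000000 − 11/400·(0.989900))/(1+11/400) = 4751/5000 ≈ 0.950200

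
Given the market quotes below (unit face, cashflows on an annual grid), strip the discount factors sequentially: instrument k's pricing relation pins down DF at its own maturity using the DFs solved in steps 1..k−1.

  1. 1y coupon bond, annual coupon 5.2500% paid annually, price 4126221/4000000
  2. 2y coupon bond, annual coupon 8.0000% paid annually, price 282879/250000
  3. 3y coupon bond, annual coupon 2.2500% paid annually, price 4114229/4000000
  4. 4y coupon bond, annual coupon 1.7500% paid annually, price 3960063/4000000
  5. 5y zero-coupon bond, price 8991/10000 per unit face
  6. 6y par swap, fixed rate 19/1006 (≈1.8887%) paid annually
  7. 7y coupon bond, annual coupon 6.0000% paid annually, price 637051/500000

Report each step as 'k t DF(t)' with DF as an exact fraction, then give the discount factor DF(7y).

1 1 9801/10000
2 2 9751/10000
3 3 9629/10000
4 4 2307/2500
5 5 8991/10000
6 6 1117/1250
7 7 8831/10000
DF(7y) = 8831/10000 ≈ 0.883100

step 1 [1y] bond c/1=21/400: DF=(4126221/4000000 − 21/400·(0))/(1+21/400) = 9801/10000 ≈ 0.980100
step 2 [2y] bond c/1=2/25: DF=(282879/250000 − 2/25·(0.980100))/(1+2/25) = 9751/10000 ≈ 0.975100
step 3 [3y] bond c/1=9/400: DF=(4114229/4000000 − 9/400·(0.980100+0.975100))/(1+9/400) = 9629/10000 ≈ 0.962900
step 4 [4y] bond c/1=7/400: DF=(3960063/4000000 − 7/400·(0.980100+0.975100+0.962900))/(1+7/400) = 2307/2500 ≈ 0.922800
step 5 [5y] zero: DF = P = 8991/10000 ≈ 0.899100
step 6 [6y] swap r/1=19/1006: DF=(1 − 19/1006·(0.980100+0.975100+0.962900+0.922800+0.899100))/(1+19/1006) = 1117/1250 ≈ 0.893600
step 7 [7y] bond c/1=3/50: DF=(637051/500000 − 3/50·(0.980100+0.975100+0.962900+0.922800+0.899100+0.893600))/(1+3/50) = 8831/10000 ≈ 0.883100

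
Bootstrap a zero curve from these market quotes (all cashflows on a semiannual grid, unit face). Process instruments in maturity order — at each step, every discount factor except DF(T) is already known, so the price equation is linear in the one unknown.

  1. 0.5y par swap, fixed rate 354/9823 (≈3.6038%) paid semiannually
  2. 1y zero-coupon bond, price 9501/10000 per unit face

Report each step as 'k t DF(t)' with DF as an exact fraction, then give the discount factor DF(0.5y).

step 1 [0.5y] swap r/2=177/9823: DF=(1 − 177/9823·(0))/(1+177/9823) = 9823/10000 ≈ 0.982300
step 2 [1y] zero: DF = P = 9501/10000 ≈ 0.950100

1 1/2 9823/10000
2 1 9501/10000
DF(0.5y) = 9823/10000 ≈ 0.982300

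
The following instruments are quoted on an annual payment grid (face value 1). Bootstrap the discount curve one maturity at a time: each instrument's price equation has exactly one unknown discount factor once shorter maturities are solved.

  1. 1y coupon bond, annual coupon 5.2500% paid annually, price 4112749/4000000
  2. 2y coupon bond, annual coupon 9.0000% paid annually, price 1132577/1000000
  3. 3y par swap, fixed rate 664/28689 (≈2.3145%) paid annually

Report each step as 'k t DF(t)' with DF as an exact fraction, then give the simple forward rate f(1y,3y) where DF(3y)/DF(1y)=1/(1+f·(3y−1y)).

1 1 9769/10000
2 2 599/625
3 3 1167/1250
f(1y,3y) = ((9769/10000)/(1167/1250) − 1)/(2) = 433/18672 ≈ 2.3190%

step 1 [1y] bond c/1=21/400: DF=(4112749/4000000 − 21/400·(0))/(1+21/400) = 9769/10000 ≈ 0.976900
step 2 [2y] bond c/1=9/100: DF=(1132577/1000000 − 9/100·(0.976900))/(1+9/100) = 599/625 ≈ 0.958400
step 3 [3y] swap r/1=664/28689: DF=(1 − 664/28689·(0.976900+0.958400))/(1+664/28689) = 1167/1250 ≈ 0.933600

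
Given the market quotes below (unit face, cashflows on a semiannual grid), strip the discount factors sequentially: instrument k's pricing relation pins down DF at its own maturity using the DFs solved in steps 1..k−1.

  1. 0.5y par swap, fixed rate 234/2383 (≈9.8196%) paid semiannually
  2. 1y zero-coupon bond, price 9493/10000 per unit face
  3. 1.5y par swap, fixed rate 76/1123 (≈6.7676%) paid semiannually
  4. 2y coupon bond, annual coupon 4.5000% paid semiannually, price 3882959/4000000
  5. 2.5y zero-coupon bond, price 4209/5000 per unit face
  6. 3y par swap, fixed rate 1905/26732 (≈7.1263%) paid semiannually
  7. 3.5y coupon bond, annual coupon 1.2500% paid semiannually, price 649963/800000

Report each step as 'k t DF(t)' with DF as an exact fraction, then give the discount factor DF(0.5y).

1 1/2 2383/2500
2 1 9493/10000
3 3/2 181/200
4 2 2219/2500
5 5/2 4209/5000
6 3 1619/2000
7 7/2 3871/5000
DF(0.5y) = 2383/2500 ≈ 0.953200

step 1 [0.5y] swap r/2=117/2383: DF=(1 − 117/2383·(0))/(1+117/2383) = 2383/2500 ≈ 0.953200
step 2 [1y] zero: DF = P = 9493/10000 ≈ 0.949300
step 3 [1.5y] swap r/2=38/1123: DF=(1 − 38/1123·(0.953200+0.949300))/(1+38/1123) = 181/200 ≈ 0.905000
step 4 [2y] bond c/2=9/400: DF=(3882959/4000000 − 9/400·(0.953200+0.949300+0.905000))/(1+9/400) = 2219/2500 ≈ 0.887600
step 5 [2.5y] zero: DF = P = 4209/5000 ≈ 0.841800
step 6 [3y] swap r/2=1905/53464: DF=(1 − 1905/53464·(0.953200+0.949300+0.905000+0.887600+0.841800))/(1+1905/53464) = 1619/2000 ≈ 0.809500
step 7 [3.5y] bond c/2=1/160: DF=(649963/800000 − 1/160·(0.953200+0.949300+0.905000+0.887600+0.841800+0.809500))/(1+1/160) = 3871/5000 ≈ 0.774200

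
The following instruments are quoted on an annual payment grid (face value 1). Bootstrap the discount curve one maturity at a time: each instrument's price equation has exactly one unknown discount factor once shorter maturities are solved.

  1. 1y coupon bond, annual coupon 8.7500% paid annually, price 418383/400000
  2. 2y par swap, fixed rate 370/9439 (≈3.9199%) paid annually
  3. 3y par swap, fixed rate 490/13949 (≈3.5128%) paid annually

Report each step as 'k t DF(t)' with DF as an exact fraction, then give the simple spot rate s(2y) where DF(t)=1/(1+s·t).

step 1 [1y] bond c/1=7/80: DF=(418383/400000 − 7/80·(0))/(1+7/80) = 4809/5000 ≈ 0.961800
step 2 [2y] swap r/1=370/9439: DF=(1 − 370/9439·(0.961800))/(1+370/9439) = 463/500 ≈ 0.926000
step 3 [3y] swap r/1=490/13949: DF=(1 − 490/13949·(0.961800+0.926000))/(1+490/13949) = 451/500 ≈ 0.902000

1 1 4809/5000
2 2 463/500
3 3 451/500
s(2y) = (1/(463/500) − 1)/(2) = 37/926 ≈ 3.9957%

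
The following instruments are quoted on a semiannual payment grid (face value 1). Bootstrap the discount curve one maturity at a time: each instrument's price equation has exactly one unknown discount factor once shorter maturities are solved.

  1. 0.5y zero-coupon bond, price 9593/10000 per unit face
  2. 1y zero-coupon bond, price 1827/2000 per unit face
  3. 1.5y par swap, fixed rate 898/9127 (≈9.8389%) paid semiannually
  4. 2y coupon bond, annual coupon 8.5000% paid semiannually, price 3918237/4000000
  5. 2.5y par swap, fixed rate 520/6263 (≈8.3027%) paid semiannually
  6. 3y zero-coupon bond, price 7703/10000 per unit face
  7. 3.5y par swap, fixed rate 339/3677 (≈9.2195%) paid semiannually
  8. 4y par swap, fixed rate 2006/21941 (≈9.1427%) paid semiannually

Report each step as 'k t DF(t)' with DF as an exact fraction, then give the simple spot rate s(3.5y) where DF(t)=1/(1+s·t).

step 1 [0.5y] zero: DF = P = 9593/10000 ≈ 0.959300
step 2 [1y] zero: DF = P = 1827/2000 ≈ 0.913500
step 3 [1.5y] swap r/2=449/9127: DF=(1 − 449/9127·(0.959300+0.913500))/(1+449/9127) = 8653/10000 ≈ 0.865300
step 4 [2y] bond c/2=17/400: DF=(3918237/4000000 − 17/400·(0.959300+0.913500+0.865300))/(1+17/400) = 207/250 ≈ 0.828000
step 5 [2.5y] swap r/2=260/6263: DF=(1 − 260/6263·(0.959300+0.913500+0.865300+0.828000))/(1+260/6263) = 409/500 ≈ 0.818000
step 6 [3y] zero: DF = P = 7703/10000 ≈ 0.770300
step 7 [3.5y] swap r/2=339/7354: DF=(1 − 339/7354·(0.959300+0.913500+0.865300+0.828000+0.818000+0.770300))/(1+339/7354) = 911/1250 ≈ 0.728800
step 8 [4y] swap r/2=1003/21941: DF=(1 − 1003/21941·(0.959300+0.913500+0.865300+0.828000+0.818000+0.770300+0.728800))/(1+1003/21941) = 6991/10000 ≈ 0.699100

1 1/2 9593/10000
2 1 1827/2000
3 3/2 8653/10000
4 2 207/250
5 5/2 409/500
6 3 7703/10000
7 7/2 911/1250
8 4 6991/10000
s(3.5y) = (1/(911/1250) − 1)/(7/2) = 678/6377 ≈ 10.6320%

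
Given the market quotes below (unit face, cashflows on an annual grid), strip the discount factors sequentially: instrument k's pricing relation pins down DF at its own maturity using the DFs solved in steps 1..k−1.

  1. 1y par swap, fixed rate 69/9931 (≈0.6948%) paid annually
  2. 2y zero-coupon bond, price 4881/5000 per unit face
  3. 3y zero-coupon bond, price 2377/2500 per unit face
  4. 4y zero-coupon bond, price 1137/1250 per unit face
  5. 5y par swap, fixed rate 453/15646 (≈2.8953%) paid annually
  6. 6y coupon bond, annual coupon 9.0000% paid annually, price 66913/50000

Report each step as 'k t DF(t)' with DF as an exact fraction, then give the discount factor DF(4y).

1 1 9931/10000
2 2 4881/5000
3 3 2377/2500
4 4 1137/1250
5 5 8641/10000
6 6 4201/5000
DF(4y) = 1137/1250 ≈ 0.909600

step 1 [1y] swap r/1=69/9931: DF=(1 − 69/9931·(0))/(1+69/9931) = 9931/10000 ≈ 0.993100
step 2 [2y] zero: DF = P = 4881/5000 ≈ 0.976200
step 3 [3y] zero: DF = P = 2377/2500 ≈ 0.950800
step 4 [4y] zero: DF = P = 1137/1250 ≈ 0.909600
step 5 [5y] swap r/1=453/15646: DF=(1 − 453/15646·(0.993100+0.976200+0.950800+0.909600))/(1+453/15646) = 8641/10000 ≈ 0.864100
step 6 [6y] bond c/1=9/100: DF=(66913/50000 − 9/100·(0.993100+0.976200+0.950800+0.909600+0.864100))/(1+9/100) = 4201/5000 ≈ 0.840200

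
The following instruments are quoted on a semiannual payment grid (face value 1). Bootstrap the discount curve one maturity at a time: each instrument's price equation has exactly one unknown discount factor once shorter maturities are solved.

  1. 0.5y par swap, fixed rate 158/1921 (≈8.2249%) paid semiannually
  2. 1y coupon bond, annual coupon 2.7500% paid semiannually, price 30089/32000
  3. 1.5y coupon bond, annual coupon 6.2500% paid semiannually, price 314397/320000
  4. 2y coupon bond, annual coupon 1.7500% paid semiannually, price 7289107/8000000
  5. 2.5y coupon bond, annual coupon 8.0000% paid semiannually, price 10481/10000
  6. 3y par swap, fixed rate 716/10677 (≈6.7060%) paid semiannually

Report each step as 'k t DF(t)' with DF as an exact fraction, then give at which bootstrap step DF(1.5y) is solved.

step 1 [0.5y] swap r/2=79/1921: DF=(1 − 79/1921·(0))/(1+79/1921) = 1921/2000 ≈ 0.960500
step 2 [1y] bond c/2=11/800: DF=(30089/32000 − 11/800·(0.960500))/(1+11/800) = 1829/2000 ≈ 0.914500
step 3 [1.5y] bond c/2=1/32: DF=(314397/320000 − 1/32·(0.960500+0.914500))/(1+1/32) = 8959/10000 ≈ 0.895900
step 4 [2y] bond c/2=7/800: DF=(7289107/8000000 − 7/800·(0.960500+0.914500+0.895900))/(1+7/800) = 1099/1250 ≈ 0.879200
step 5 [2.5y] bond c/2=1/25: DF=(10481/10000 − 1/25·(0.960500+0.914500+0.895900+0.879200))/(1+1/25) = 4337/5000 ≈ 0.867400
step 6 [3y] swap r/2=358/10677: DF=(1 − 358/10677·(0.960500+0.914500+0.895900+0.879200+0.867400))/(1+358/10677) = 821/1000 ≈ 0.821000

1 1/2 1921/2000
2 1 1829/2000
3 3/2 8959/10000
4 2 1099/1250
5 5/2 4337/5000
6 3 821/1000
DF(1.5y) is solved at step 3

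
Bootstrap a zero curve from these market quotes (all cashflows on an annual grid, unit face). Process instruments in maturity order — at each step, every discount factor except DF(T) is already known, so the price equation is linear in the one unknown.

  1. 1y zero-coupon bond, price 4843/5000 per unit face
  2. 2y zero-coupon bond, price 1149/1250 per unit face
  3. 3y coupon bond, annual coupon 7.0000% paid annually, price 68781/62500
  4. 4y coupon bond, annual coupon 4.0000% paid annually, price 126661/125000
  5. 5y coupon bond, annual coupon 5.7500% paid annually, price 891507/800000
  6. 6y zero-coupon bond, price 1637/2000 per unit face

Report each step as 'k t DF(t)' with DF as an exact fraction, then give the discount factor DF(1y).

1 1 4843/5000
2 2 1149/1250
3 3 181/200
4 4 8669/10000
5 5 2137/2500
6 6 1637/2000
DF(1y) = 4843/5000 ≈ 0.968600

step 1 [1y] zero: DF = P = 4843/5000 ≈ 0.968600
step 2 [2y] zero: DF = P = 1149/1250 ≈ 0.919200
step 3 [3y] bond c/1=7/100: DF=(68781/62500 − 7/100·(0.968600+0.919200))/(1+7/100) = 181/200 ≈ 0.905000
step 4 [4y] bond c/1=1/25: DF=(126661/125000 − 1/25·(0.968600+0.919200+0.905000))/(1+1/25) = 8669/10000 ≈ 0.866900
step 5 [5y] bond c/1=23/400: DF=(891507/800000 − 23/400·(0.968600+0.919200+0.905000+0.866900))/(1+23/400) = 2137/2500 ≈ 0.854800
step 6 [6y] zero: DF = P = 1637/2000 ≈ 0.818500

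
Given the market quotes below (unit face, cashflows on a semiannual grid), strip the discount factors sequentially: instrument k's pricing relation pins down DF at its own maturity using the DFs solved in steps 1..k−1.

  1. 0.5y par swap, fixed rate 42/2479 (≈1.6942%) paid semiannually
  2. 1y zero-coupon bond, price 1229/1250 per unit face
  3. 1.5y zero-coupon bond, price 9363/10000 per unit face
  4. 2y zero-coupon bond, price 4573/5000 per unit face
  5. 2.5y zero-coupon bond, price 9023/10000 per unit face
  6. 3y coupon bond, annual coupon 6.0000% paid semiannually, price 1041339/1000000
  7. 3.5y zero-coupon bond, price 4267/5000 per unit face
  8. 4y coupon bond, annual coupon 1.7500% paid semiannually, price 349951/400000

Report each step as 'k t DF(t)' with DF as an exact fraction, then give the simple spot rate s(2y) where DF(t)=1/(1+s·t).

step 1 [0.5y] swap r/2=21/2479: DF=(1 − 21/2479·(0))/(1+21/2479) = 2479/2500 ≈ 0.991600
step 2 [1y] zero: DF = P = 1229/1250 ≈ 0.983200
step 3 [1.5y] zero: DF = P = 9363/10000 ≈ 0.936300
step 4 [2y] zero: DF = P = 4573/5000 ≈ 0.914600
step 5 [2.5y] zero: DF = P = 9023/10000 ≈ 0.902300
step 6 [3y] bond c/2=3/100: DF=(1041339/1000000 − 3/100·(0.991600+0.983200+0.936300+0.914600+0.902300))/(1+3/100) = 8733/10000 ≈ 0.873300
step 7 [3.5y] zero: DF = P = 4267/5000 ≈ 0.853400
step 8 [4y] bond c/2=7/800: DF=(349951/400000 − 7/800·(0.991600+0.983200+0.936300+0.914600+0.902300+0.873300+0.853400))/(1+7/800) = 8113/10000 ≈ 0.811300

1 1/2 2479/2500
2 1 1229/1250
3 3/2 9363/10000
4 2 4573/5000
5 5/2 9023/10000
6 3 8733/10000
7 7/2 4267/5000
8 4 8113/10000
s(2y) = (1/(4573/5000) − 1)/(2) = 427/9146 ≈ 4.6687%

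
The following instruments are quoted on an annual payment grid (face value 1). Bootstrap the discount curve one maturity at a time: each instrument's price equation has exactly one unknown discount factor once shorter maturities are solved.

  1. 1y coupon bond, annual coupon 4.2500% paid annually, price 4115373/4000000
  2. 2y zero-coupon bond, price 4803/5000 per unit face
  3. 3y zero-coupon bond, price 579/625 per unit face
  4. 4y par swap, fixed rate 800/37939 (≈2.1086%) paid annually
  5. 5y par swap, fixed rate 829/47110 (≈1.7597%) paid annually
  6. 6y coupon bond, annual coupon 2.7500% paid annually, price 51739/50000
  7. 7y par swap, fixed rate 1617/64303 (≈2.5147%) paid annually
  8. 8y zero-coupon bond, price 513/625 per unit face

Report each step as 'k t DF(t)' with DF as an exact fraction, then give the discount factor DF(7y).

1 1 9869/10000
2 2 4803/5000
3 3 579/625
4 4 23/25
5 5 9171/10000
6 6 881/1000
7 7 8383/10000
8 8 513/625
DF(7y) = 8383/10000 ≈ 0.838300

step 1 [1y] bond c/1=17/400: DF=(4115373/4000000 − 17/400·(0))/(1+17/400) = 9869/10000 ≈ 0.986900
step 2 [2y] zero: DF = P = 4803/5000 ≈ 0.960600
step 3 [3y] zero: DF = P = 579/625 ≈ 0.926400
step 4 [4y] swap r/1=800/37939: DF=(1 − 800/37939·(0.986900+0.960600+0.926400))/(1+800/37939) = 23/25 ≈ 0.920000
step 5 [5y] swap r/1=829/47110: DF=(1 − 829/47110·(0.986900+0.960600+0.926400+0.920000))/(1+829/47110) = 9171/10000 ≈ 0.917100
step 6 [6y] bond c/1=11/400: DF=(51739/50000 − 11/400·(0.986900+0.960600+0.926400+0.920000+0.917100))/(1+11/400) = 881/1000 ≈ 0.881000
step 7 [7y] swap r/1=1617/64303: DF=(1 − 1617/64303·(0.986900+0.960600+0.926400+0.920000+0.917100+0.881000))/(1+1617/64303) = 8383/10000 ≈ 0.838300
step 8 [8y] zero: DF = P = 513/625 ≈ 0.820800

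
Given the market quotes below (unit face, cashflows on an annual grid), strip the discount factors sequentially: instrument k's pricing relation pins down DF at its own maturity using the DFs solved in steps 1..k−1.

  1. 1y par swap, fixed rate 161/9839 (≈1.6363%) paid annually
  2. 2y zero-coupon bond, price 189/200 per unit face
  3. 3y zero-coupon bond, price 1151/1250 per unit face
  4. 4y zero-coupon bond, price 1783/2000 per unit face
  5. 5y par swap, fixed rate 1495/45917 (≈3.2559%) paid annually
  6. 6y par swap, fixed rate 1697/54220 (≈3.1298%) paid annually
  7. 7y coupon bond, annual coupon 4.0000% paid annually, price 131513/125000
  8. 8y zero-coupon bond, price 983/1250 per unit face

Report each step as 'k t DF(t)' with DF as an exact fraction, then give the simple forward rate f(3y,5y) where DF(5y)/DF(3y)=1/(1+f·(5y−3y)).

step 1 [1y] swap r/1=161/9839: DF=(1 − 161/9839·(0))/(1+161/9839) = 9839/10000 ≈ 0.983900
step 2 [2y] zero: DF = P = 189/200 ≈ 0.945000
step 3 [3y] zero: DF = P = 1151/1250 ≈ 0.920800
step 4 [4y] zero: DF = P = 1783/2000 ≈ 0.891500
step 5 [5y] swap r/1=1495/45917: DF=(1 − 1495/45917·(0.983900+0.945000+0.920800+0.891500))/(1+1495/45917) = 1701/2000 ≈ 0.850500
step 6 [6y] swap r/1=1697/54220: DF=(1 − 1697/54220·(0.983900+0.945000+0.920800+0.891500+0.850500))/(1+1697/54220) = 8303/10000 ≈ 0.830300
step 7 [7y] bond c/1=1/25: DF=(131513/125000 − 1/25·(0.983900+0.945000+0.920800+0.891500+0.850500+0.830300))/(1+1/25) = 8031/10000 ≈ 0.803100
step 8 [8y] zero: DF = P = 983/1250 ≈ 0.786400

1 1 9839/10000
2 2 189/200
3 3 1151/1250
4 4 1783/2000
5 5 1701/2000
6 6 8303/10000
7 7 8031/10000
8 8 983/1250
f(3y,5y) = ((1151/1250)/(1701/2000) − 1)/(2) = 703/17010 ≈ 4.1329%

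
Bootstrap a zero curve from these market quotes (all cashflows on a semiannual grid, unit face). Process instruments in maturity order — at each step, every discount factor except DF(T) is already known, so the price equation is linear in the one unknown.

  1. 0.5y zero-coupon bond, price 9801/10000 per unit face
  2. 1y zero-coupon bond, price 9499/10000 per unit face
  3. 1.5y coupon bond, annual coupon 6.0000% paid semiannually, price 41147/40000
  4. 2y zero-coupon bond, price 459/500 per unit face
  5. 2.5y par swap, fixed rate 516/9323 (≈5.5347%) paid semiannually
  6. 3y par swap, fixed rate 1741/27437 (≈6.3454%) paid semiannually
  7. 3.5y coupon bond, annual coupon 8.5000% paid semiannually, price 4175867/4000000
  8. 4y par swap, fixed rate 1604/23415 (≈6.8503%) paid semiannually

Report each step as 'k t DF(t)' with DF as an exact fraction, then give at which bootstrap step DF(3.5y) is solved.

1 1/2 9801/10000
2 1 9499/10000
3 3/2 377/400
4 2 459/500
5 5/2 871/1000
6 3 8259/10000
7 7/2 7777/10000
8 4 3797/5000
DF(3.5y) is solved at step 7

step 1 [0.5y] zero: DF = P = 9801/10000 ≈ 0.980100
step 2 [1y] zero: DF = P = 9499/10000 ≈ 0.949900
step 3 [1.5y] bond c/2=3/100: DF=(41147/40000 − 3/100·(0.980100+0.949900))/(1+3/100) = 377/400 ≈ 0.942500
step 4 [2y] zero: DF = P = 459/500 ≈ 0.918000
step 5 [2.5y] swap r/2=258/9323: DF=(1 − 258/9323·(0.980100+0.949900+0.942500+0.918000))/(1+258/9323) = 871/1000 ≈ 0.871000
step 6 [3y] swap r/2=1741/54874: DF=(1 − 1741/54874·(0.980100+0.949900+0.942500+0.918000+0.871000))/(1+1741/54874) = 8259/10000 ≈ 0.825900
step 7 [3.5y] bond c/2=17/400: DF=(4175867/4000000 − 17/400·(0.980100+0.949900+0.942500+0.918000+0.871000+0.825900))/(1+17/400) = 7777/10000 ≈ 0.777700
step 8 [4y] swap r/2=802/23415: DF=(1 − 802/23415·(0.980100+0.949900+0.942500+0.918000+0.871000+0.825900+0.777700))/(1+802/23415) = 3797/5000 ≈ 0.759400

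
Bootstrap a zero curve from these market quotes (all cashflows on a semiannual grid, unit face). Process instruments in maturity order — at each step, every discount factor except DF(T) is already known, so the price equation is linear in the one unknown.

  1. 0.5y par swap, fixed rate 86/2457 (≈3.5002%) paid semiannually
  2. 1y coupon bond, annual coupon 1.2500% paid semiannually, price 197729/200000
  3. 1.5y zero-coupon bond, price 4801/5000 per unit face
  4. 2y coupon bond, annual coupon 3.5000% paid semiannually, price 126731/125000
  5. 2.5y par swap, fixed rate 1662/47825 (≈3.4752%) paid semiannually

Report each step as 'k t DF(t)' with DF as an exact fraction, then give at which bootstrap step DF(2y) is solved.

1 1/2 2457/2500
2 1 2441/2500
3 3/2 4801/5000
4 2 4731/5000
5 5/2 9169/10000
DF(2y) is solved at step 4

step 1 [0.5y] swap r/2=43/2457: DF=(1 − 43/2457·(0))/(1+43/2457) = 2457/2500 ≈ 0.982800
step 2 [1y] bond c/2=1/160: DF=(197729/200000 − 1/160·(0.982800))/(1+1/160) = 2441/2500 ≈ 0.976400
step 3 [1.5y] zero: DF = P = 4801/5000 ≈ 0.960200
step 4 [2y] bond c/2=7/400: DF=(126731/125000 − 7/400·(0.982800+0.976400+0.960200))/(1+7/400) = 4731/5000 ≈ 0.946200
step 5 [2.5y] swap r/2=831/47825: DF=(1 − 831/47825·(0.982800+0.976400+0.960200+0.946200))/(1+831/47825) = 9169/10000 ≈ 0.916900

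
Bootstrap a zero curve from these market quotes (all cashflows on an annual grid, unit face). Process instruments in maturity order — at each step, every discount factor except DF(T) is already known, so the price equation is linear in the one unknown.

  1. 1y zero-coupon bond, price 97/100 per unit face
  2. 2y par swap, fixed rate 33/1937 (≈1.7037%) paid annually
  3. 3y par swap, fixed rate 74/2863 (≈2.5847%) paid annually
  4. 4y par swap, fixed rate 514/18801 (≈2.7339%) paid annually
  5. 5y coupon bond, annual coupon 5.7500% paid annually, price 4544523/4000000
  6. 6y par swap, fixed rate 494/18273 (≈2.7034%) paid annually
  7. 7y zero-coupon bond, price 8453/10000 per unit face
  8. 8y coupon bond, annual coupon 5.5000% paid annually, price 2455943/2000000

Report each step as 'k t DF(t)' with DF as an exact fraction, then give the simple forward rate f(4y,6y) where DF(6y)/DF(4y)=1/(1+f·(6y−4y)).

1 1 97/100
2 2 967/1000
3 3 463/500
4 4 2243/2500
5 5 8699/10000
6 6 4259/5000
7 7 8453/10000
8 8 8341/10000
f(4y,6y) = ((2243/2500)/(4259/5000) − 1)/(2) = 227/8518 ≈ 2.6649%

step 1 [1y] zero: DF = P = 97/100 ≈ 0.970000
step 2 [2y] swap r/1=33/1937: DF=(1 − 33/1937·(0.970000))/(1+33/1937) = 967/1000 ≈ 0.967000
step 3 [3y] swap r/1=74/2863: DF=(1 − 74/2863·(0.970000+0.967000))/(1+74/2863) = 463/500 ≈ 0.926000
step 4 [4y] swap r/1=514/18801: DF=(1 − 514/18801·(0.970000+0.967000+0.926000))/(1+514/18801) = 2243/2500 ≈ 0.897200
step 5 [5y] bond c/1=23/400: DF=(4544523/4000000 − 23/400·(0.970000+0.967000+0.926000+0.897200))/(1+23/400) = 8699/10000 ≈ 0.869900
step 6 [6y] swap r/1=494/18273: DF=(1 − 494/18273·(0.970000+0.967000+0.926000+0.897200+0.869900))/(1+494/18273) = 4259/5000 ≈ 0.851800
step 7 [7y] zero: DF = P = 8453/10000 ≈ 0.845300
step 8 [8y] bond c/1=11/200: DF=(2455943/2000000 − 11/200·(0.970000+0.967000+0.926000+0.897200+0.869900+0.851800+0.845300))/(1+11/200) = 8341/10000 ≈ 0.834100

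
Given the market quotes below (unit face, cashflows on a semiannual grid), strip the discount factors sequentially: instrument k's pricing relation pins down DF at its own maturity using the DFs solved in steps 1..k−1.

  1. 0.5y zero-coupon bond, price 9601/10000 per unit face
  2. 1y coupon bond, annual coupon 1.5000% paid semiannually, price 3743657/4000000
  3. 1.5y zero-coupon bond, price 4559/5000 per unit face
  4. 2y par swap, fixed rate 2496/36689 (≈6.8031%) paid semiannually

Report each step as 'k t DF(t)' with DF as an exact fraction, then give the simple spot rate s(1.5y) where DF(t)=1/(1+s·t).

step 1 [0.5y] zero: DF = P = 9601/10000 ≈ 0.960100
step 2 [1y] bond c/2=3/400: DF=(3743657/4000000 − 3/400·(0.960100))/(1+3/400) = 4609/5000 ≈ 0.921800
step 3 [1.5y] zero: DF = P = 4559/5000 ≈ 0.911800
step 4 [2y] swap r/2=1248/36689: DF=(1 − 1248/36689·(0.960100+0.921800+0.911800))/(1+1248/36689) = 547/625 ≈ 0.875200

1 1/2 9601/10000
2 1 4609/5000
3 3/2 4559/5000
4 2 547/625
s(1.5y) = (1/(4559/5000) − 1)/(3/2) = 294/4559 ≈ 6.4488%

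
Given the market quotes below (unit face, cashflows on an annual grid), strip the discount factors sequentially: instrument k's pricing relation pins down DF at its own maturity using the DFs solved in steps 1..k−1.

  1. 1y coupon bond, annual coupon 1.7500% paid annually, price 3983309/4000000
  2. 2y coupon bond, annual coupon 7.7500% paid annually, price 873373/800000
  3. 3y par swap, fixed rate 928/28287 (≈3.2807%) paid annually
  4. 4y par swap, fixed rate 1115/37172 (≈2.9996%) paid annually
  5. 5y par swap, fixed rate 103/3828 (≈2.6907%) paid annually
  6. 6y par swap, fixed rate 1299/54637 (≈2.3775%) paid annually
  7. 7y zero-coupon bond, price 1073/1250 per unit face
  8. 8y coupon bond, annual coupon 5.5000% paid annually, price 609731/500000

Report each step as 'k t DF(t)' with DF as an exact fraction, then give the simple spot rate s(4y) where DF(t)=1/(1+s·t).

1 1 9787/10000
2 2 2357/2500
3 3 567/625
4 4 1777/2000
5 5 2191/2500
6 6 8701/10000
7 7 1073/1250
8 8 8263/10000
s(4y) = (1/(1777/2000) − 1)/(4) = 223/7108 ≈ 3.1373%

step 1 [1y] bond c/1=7/400: DF=(3983309/4000000 − 7/400·(0))/(1+7/400) = 9787/10000 ≈ 0.978700
step 2 [2y] bond c/1=31/400: DF=(873373/800000 − 31/400·(0.978700))/(1+31/400) = 2357/2500 ≈ 0.942800
step 3 [3y] swap r/1=928/28287: DF=(1 − 928/28287·(0.978700+0.942800))/(1+928/28287) = 567/625 ≈ 0.907200
step 4 [4y] swap r/1=1115/37172: DF=(1 − 1115/37172·(0.978700+0.942800+0.907200))/(1+1115/37172) = 1777/2000 ≈ 0.888500
step 5 [5y] swap r/1=103/3828: DF=(1 − 103/3828·(0.978700+0.942800+0.907200+0.888500))/(1+103/3828) = 2191/2500 ≈ 0.876400
step 6 [6y] swap r/1=1299/54637: DF=(1 − 1299/54637·(0.978700+0.942800+0.907200+0.888500+0.876400))/(1+1299/54637) = 8701/10000 ≈ 0.870100
step 7 [7y] zero: DF = P = 1073/1250 ≈ 0.858400
step 8 [8y] bond c/1=11/200: DF=(609731/500000 − 11/200·(0.978700+0.942800+0.907200+0.888500+0.876400+0.870100+0.858400))/(1+11/200) = 8263/10000 ≈ 0.826300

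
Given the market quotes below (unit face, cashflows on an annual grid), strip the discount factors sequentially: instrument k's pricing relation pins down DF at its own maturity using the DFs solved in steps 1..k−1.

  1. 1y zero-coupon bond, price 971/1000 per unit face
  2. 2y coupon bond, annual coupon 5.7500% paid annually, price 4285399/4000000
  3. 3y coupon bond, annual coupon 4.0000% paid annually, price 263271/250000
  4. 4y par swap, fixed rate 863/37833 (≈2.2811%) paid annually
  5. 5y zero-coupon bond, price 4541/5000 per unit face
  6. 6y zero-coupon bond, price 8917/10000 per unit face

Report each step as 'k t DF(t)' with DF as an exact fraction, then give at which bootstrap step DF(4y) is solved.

1 1 971/1000
2 2 9603/10000
3 3 9383/10000
4 4 9137/10000
5 5 4541/5000
6 6 8917/10000
DF(4y) is solved at step 4

step 1 [1y] zero: DF = P = 971/1000 ≈ 0.971000
step 2 [2y] bond c/1=23/400: DF=(4285399/4000000 − 23/400·(0.971000))/(1+23/400) = 9603/10000 ≈ 0.960300
step 3 [3y] bond c/1=1/25: DF=(263271/250000 − 1/25·(0.971000+0.960300))/(1+1/25) = 9383/10000 ≈ 0.938300
step 4 [4y] swap r/1=863/37833: DF=(1 − 863/37833·(0.971000+0.960300+0.938300))/(1+863/37833) = 9137/10000 ≈ 0.913700
step 5 [5y] zero: DF = P = 4541/5000 ≈ 0.908200
step 6 [6y] zero: DF = P = 8917/10000 ≈ 0.891700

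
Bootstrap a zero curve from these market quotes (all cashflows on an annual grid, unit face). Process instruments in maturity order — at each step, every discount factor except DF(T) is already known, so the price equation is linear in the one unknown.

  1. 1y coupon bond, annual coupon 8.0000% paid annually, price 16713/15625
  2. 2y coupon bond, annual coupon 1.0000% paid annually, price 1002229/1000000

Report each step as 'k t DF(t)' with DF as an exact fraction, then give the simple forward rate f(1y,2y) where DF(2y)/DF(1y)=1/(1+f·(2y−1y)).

step 1 [1y] bond c/1=2/25: DF=(16713/15625 − 2/25·(0))/(1+2/25) = 619/625 ≈ 0.990400
step 2 [2y] bond c/1=1/100: DF=(1002229/1000000 − 1/100·(0.990400))/(1+1/100) = 393/400 ≈ 0.982500

1 1 619/625
2 2 393/400
f(1y,2y) = ((619/625)/(393/400) − 1)/(1) = 79/9825 ≈ 0.8041%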